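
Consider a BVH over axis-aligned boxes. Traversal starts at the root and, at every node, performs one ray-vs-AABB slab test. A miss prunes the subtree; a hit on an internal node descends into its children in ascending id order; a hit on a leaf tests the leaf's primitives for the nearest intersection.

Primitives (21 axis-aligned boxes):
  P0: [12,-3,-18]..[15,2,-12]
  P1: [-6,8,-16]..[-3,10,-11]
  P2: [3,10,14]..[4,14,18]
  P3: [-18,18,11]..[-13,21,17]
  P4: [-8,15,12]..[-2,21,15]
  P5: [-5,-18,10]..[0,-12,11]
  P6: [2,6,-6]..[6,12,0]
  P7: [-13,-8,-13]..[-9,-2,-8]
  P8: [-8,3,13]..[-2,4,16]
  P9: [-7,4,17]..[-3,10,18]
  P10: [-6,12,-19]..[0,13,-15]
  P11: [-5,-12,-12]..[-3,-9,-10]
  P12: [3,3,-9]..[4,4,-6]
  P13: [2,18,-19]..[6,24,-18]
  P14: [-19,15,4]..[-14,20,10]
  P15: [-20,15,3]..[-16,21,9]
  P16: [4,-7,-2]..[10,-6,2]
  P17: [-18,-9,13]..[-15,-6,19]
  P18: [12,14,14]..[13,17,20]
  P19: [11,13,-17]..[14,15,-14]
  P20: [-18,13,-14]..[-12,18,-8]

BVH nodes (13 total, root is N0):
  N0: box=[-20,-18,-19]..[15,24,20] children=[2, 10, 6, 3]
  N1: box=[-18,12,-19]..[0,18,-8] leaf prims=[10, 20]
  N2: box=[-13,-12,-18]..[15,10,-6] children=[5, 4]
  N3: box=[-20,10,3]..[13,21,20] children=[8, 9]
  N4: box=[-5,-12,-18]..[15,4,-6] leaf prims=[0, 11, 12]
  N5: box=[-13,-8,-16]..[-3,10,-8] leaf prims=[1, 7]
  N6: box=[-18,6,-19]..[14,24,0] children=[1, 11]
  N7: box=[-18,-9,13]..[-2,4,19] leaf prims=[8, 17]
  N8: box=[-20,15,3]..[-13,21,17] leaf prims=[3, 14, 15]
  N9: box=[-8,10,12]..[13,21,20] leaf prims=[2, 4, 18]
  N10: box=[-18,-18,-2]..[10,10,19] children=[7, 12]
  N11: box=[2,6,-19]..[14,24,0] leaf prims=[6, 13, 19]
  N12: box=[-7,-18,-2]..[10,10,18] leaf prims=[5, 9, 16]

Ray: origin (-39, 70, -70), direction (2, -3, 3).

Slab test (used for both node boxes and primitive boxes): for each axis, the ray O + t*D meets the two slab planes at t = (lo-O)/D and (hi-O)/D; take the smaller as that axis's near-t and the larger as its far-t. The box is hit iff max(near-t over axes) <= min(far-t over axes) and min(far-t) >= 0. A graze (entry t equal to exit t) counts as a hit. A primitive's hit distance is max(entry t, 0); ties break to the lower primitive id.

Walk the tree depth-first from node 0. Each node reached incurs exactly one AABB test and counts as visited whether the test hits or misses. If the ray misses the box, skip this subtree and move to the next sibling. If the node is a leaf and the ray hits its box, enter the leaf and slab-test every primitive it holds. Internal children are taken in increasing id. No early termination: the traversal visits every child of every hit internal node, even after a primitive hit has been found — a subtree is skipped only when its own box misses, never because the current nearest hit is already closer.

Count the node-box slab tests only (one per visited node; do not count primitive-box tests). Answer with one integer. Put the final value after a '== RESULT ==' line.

Walk:
N0 x:[19/2,27] y:[46/3,88/3] z:[17,30] -> hit [17,27], descend [2, 3, 6, 10]
  N2 x:[13,27] y:[20,82/3] z:[52/3,64/3] -> hit [20,64/3], descend [4, 5]
    N4 x:[17,27] y:[22,82/3] z:[52/3,64/3] -> miss, prune
    N5 x:[13,18] y:[20,26] z:[18,62/3] -> miss, prune
  N3 x:[19/2,26] y:[49/3,20] z:[73/3,30] -> miss, prune
  N6 x:[21/2,53/2] y:[46/3,64/3] z:[17,70/3] -> hit [17,64/3], descend [1, 11]
    N1 x:[21/2,39/2] y:[52/3,58/3] z:[17,62/3] -> hit [52/3,58/3] leaf, test {P10(miss), P20(miss)}
    N11 x:[41/2,53/2] y:[46/3,64/3] z:[17,70/3] -> hit [41/2,64/3] leaf, test {P6@t=64/3, P13(miss), P19(miss)}
  N10 x:[21/2,49/2] y:[20,88/3] z:[68/3,89/3] -> hit [68/3,49/2], descend [7, 12]
    N7 x:[21/2,37/2] y:[22,79/3] z:[83/3,89/3] -> miss, prune
    N12 x:[16,49/2] y:[20,88/3] z:[68/3,88/3] -> hit [68/3,49/2] leaf, test {P5(miss), P9(miss), P16(miss)}

Summary -> nodes [0, 2, 4, 5, 3, 6, 1, 11, 10, 7, 12]; box-tests=11; leaf-entries=3; first=P6

== RESULT ==
11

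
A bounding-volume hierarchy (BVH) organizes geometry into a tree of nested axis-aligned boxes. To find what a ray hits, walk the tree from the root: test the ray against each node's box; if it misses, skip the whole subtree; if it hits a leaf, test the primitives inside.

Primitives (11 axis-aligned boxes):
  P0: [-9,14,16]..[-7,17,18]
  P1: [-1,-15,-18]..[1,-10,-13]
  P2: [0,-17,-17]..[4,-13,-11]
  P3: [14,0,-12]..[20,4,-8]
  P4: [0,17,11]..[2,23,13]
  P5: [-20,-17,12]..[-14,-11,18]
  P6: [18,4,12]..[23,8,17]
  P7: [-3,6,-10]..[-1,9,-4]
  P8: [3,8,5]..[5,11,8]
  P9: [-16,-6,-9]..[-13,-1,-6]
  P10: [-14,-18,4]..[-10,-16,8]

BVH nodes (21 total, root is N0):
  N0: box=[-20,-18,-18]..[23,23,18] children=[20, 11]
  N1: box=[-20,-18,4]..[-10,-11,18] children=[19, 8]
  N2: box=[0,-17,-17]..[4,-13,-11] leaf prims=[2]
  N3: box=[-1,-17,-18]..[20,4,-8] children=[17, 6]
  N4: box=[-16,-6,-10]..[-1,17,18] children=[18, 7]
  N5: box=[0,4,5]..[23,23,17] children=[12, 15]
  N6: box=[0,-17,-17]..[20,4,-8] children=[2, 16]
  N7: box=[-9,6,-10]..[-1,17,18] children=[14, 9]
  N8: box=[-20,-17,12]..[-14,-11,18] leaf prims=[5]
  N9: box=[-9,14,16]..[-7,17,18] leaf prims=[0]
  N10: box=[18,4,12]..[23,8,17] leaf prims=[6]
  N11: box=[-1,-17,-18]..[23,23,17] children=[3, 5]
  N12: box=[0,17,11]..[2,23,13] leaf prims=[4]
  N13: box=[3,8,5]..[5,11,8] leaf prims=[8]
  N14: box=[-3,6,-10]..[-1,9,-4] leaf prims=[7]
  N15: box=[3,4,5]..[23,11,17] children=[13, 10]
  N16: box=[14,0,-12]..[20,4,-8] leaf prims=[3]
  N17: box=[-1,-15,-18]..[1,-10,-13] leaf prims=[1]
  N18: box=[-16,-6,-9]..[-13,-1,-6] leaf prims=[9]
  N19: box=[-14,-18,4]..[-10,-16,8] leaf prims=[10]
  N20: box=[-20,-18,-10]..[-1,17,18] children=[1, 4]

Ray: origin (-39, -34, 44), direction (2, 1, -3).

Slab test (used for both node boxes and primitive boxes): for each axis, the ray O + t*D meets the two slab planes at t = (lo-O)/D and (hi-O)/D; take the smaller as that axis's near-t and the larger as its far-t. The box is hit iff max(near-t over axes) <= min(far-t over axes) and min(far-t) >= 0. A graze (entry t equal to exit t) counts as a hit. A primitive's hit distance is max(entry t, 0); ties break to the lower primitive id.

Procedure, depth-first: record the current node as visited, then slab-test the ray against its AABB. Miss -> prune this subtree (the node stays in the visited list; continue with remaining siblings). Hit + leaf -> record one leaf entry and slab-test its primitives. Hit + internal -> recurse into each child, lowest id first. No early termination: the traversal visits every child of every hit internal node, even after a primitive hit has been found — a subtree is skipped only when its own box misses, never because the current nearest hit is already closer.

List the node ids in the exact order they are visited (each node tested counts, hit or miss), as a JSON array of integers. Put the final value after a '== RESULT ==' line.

Walk:
N0 x:[19/2,31] y:[16,57] z:[26/3,62/3] -> hit [16,62/3], descend [11, 20]
  N11 x:[19,31] y:[17,57] z:[9,62/3] -> hit [19,62/3], descend [3, 5]
    N3 x:[19,59/2] y:[17,38] z:[52/3,62/3] -> hit [19,62/3], descend [6, 17]
      N6 x:[39/2,59/2] y:[17,38] z:[52/3,61/3] -> hit [39/2,61/3], descend [2, 16]
        N2 x:[39/2,43/2] y:[17,21] z:[55/3,61/3] -> hit [39/2,61/3] leaf, test {P2@t=39/2}
        N16 x:[53/2,59/2] y:[34,38] z:[52/3,56/3] -> miss, prune
      N17 x:[19,20] y:[19,24] z:[19,62/3] -> hit [19,20] leaf, test {P1@t=19}
    N5 x:[39/2,31] y:[38,57] z:[9,13] -> miss, prune
  N20 x:[19/2,19] y:[16,51] z:[26/3,18] -> hit [16,18], descend [1, 4]
    N1 x:[19/2,29/2] y:[16,23] z:[26/3,40/3] -> miss, prune
    N4 x:[23/2,19] y:[28,51] z:[26/3,18] -> miss, prune

11 AABB tests over nodes [0, 11, 3, 6, 2, 16, 17, 5, 20, 1, 4]; 2 leaves entered; closest P1.

== RESULT ==
[0, 11, 3, 6, 2, 16, 17, 5, 20, 1, 4]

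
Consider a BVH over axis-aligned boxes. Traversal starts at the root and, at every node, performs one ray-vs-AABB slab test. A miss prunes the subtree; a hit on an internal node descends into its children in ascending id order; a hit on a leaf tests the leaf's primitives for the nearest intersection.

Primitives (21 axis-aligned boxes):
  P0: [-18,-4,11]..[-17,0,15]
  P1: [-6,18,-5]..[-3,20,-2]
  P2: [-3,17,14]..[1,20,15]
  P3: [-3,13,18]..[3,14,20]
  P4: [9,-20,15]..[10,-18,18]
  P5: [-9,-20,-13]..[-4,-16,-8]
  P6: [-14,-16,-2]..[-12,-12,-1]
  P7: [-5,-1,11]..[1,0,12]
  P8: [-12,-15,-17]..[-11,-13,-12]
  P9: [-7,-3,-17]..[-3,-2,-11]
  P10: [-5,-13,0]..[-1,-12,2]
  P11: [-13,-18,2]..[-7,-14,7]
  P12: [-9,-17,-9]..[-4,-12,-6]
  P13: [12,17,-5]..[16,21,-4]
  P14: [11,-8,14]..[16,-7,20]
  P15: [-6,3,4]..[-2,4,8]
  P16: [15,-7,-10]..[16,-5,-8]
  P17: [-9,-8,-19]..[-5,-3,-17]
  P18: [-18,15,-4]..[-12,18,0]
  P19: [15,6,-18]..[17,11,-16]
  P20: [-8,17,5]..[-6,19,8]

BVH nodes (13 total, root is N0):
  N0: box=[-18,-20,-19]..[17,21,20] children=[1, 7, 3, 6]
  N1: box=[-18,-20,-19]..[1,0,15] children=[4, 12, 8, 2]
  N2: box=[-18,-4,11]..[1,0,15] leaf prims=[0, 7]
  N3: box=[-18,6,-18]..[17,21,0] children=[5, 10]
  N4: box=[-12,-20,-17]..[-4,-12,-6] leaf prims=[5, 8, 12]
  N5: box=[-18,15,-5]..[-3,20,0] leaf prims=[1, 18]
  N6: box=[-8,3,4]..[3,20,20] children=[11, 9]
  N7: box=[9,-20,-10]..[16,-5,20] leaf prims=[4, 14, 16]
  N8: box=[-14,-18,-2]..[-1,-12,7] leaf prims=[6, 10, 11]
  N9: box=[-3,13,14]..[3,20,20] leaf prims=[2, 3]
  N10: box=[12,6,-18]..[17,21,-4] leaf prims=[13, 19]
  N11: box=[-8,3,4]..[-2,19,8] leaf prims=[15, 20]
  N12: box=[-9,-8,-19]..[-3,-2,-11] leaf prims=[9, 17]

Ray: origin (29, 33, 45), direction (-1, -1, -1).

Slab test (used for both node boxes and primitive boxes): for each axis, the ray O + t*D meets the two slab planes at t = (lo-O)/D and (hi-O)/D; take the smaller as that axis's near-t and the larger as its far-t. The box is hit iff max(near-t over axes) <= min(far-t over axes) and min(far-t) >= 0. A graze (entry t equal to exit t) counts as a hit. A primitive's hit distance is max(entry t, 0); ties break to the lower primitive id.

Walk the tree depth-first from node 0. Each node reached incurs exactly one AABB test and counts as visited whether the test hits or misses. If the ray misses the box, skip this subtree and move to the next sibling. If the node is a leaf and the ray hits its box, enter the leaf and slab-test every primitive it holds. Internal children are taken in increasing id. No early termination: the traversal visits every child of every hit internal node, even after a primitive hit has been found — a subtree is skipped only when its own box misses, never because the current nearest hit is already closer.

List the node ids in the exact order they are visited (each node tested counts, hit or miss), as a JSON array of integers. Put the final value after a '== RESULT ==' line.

Trace the traversal:
N0 x:[12,47] y:[12,53] z:[25,64] -> hit [25,47], descend [1, 3, 6, 7]
  N1 x:[28,47] y:[33,53] z:[30,64] -> hit [33,47], descend [2, 4, 8, 12]
    N2 x:[28,47] y:[33,37] z:[30,34] -> hit [33,34] leaf, test {P0(miss), P7@t=33}
    N4 x:[33,41] y:[45,53] z:[51,62] -> miss, prune
    N8 x:[30,43] y:[45,51] z:[38,47] -> miss, prune
    N12 x:[32,38] y:[35,41] z:[56,64] -> miss, prune
  N3 x:[12,47] y:[12,27] z:[45,63] -> miss, prune
  N6 x:[26,37] y:[13,30] z:[25,41] -> hit [26,30], descend [9, 11]
    N9 x:[26,32] y:[13,20] z:[25,31] -> miss, prune
    N11 x:[31,37] y:[14,30] z:[37,41] -> miss, prune
  N7 x:[13,20] y:[38,53] z:[25,55] -> miss, prune

11 AABB tests over nodes [0, 1, 2, 4, 8, 12, 3, 6, 9, 11, 7]; 1 leaf entered; closest P7.

== RESULT ==
[0, 1, 2, 4, 8, 12, 3, 6, 9, 11, 7]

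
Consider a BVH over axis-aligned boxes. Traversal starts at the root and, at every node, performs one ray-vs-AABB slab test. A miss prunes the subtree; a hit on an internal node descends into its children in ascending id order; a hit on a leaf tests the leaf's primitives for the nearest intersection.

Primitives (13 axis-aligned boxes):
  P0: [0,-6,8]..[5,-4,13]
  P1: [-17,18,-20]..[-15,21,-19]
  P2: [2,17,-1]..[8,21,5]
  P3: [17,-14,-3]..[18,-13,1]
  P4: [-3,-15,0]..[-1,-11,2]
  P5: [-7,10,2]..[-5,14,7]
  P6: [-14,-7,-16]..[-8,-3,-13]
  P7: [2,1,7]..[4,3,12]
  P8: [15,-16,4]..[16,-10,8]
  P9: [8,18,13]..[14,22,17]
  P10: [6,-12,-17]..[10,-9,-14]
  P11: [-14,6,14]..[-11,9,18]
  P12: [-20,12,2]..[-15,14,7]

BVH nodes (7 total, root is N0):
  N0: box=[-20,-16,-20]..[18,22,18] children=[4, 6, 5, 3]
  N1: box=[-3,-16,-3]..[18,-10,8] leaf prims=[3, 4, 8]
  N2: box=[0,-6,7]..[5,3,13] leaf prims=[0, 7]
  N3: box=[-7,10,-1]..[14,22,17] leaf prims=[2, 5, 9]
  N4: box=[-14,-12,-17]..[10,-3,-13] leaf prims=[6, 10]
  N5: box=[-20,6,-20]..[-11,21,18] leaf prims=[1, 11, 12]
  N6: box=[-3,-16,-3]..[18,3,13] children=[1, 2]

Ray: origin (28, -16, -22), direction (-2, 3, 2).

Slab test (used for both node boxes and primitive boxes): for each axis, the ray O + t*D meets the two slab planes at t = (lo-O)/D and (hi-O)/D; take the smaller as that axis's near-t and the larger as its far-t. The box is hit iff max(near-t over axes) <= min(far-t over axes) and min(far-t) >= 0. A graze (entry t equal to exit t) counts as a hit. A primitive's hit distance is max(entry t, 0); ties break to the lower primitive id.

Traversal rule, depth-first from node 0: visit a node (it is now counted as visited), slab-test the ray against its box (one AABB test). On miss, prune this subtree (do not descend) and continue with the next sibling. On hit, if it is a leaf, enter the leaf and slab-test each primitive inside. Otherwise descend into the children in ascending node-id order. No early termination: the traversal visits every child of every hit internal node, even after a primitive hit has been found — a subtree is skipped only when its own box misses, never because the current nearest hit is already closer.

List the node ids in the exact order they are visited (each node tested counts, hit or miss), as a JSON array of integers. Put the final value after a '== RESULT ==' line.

Walk:
N0 x:[5,24] y:[0,38/3] z:[1,20] -> hit [5,38/3], descend [3, 4, 5, 6]
  N3 x:[7,35/2] y:[26/3,38/3] z:[21/2,39/2] -> hit [21/2,38/3] leaf, test {P2@t=11, P5(miss), P9(miss)}
  N4 x:[9,21] y:[4/3,13/3] z:[5/2,9/2] -> miss, prune
  N5 x:[39/2,24] y:[22/3,37/3] z:[1,20] -> miss, prune
  N6 x:[5,31/2] y:[0,19/3] z:[19/2,35/2] -> miss, prune

Visited [0, 3, 4, 5, 6]. Tests: 5 box, 1 leaf. Nearest: P2.

== RESULT ==
[0, 3, 4, 5, 6]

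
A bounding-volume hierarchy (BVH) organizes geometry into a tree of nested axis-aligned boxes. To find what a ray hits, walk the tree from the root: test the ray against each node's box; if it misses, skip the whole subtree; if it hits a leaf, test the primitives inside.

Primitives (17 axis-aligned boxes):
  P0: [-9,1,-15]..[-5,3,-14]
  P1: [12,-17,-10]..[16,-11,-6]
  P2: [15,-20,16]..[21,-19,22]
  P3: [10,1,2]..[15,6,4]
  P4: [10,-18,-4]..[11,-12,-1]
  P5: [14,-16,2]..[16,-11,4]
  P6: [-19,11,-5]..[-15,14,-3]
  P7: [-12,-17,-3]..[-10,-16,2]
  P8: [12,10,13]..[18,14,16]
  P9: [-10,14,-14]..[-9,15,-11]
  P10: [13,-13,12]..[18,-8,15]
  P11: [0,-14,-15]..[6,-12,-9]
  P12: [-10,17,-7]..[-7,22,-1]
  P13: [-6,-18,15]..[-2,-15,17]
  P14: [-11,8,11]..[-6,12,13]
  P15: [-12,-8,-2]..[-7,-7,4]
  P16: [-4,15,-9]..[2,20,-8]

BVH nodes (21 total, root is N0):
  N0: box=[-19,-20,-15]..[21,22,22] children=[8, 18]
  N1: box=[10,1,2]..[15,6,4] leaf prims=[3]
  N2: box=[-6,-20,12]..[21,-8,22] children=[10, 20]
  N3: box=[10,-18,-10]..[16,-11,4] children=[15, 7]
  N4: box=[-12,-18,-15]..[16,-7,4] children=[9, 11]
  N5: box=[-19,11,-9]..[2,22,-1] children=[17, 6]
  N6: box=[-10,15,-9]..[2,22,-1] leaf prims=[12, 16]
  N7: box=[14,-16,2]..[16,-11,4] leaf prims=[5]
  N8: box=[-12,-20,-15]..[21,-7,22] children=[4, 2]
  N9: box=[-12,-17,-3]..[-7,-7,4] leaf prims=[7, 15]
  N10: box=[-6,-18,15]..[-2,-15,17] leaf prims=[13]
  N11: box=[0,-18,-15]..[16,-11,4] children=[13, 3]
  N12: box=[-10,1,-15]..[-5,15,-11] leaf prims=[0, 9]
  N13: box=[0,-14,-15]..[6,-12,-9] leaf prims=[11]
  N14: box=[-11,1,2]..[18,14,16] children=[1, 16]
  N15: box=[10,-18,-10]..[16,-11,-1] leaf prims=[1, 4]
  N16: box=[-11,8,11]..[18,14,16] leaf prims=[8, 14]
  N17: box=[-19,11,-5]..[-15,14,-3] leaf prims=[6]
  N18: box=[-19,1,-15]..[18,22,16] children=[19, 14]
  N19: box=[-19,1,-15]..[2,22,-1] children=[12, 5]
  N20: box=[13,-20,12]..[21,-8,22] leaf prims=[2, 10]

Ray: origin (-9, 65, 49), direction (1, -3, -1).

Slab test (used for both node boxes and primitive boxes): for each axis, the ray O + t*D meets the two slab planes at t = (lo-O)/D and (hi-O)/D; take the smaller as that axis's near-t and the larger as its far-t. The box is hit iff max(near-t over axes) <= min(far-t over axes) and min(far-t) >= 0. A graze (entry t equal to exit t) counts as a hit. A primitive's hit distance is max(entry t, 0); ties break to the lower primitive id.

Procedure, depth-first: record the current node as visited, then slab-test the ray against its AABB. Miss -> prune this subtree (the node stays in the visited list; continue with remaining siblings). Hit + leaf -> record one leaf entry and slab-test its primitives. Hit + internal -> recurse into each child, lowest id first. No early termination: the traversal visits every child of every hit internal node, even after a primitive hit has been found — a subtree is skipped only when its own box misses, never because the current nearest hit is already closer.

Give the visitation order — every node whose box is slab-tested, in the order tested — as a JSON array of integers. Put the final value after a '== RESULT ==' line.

Traverse from the root:
N0 x:[-10,30] y:[43/3,85/3] z:[27,64] -> hit [27,85/3], descend [8, 18]
  N8 x:[-3,30] y:[24,85/3] z:[27,64] -> hit [27,85/3], descend [2, 4]
    N2 x:[3,30] y:[73/3,85/3] z:[27,37] -> hit [27,85/3], descend [10, 20]
      N10 x:[3,7] y:[80/3,83/3] z:[32,34] -> miss, prune
      N20 x:[22,30] y:[73/3,85/3] z:[27,37] -> hit [27,85/3] leaf, test {P2@t=28, P10(miss)}
    N4 x:[-3,25] y:[24,83/3] z:[45,64] -> miss, prune
  N18 x:[-10,27] y:[43/3,64/3] z:[33,64] -> miss, prune

7 AABB tests over nodes [0, 8, 2, 10, 20, 4, 18]; 1 leaf entered; closest P2.

== RESULT ==
[0, 8, 2, 10, 20, 4, 18]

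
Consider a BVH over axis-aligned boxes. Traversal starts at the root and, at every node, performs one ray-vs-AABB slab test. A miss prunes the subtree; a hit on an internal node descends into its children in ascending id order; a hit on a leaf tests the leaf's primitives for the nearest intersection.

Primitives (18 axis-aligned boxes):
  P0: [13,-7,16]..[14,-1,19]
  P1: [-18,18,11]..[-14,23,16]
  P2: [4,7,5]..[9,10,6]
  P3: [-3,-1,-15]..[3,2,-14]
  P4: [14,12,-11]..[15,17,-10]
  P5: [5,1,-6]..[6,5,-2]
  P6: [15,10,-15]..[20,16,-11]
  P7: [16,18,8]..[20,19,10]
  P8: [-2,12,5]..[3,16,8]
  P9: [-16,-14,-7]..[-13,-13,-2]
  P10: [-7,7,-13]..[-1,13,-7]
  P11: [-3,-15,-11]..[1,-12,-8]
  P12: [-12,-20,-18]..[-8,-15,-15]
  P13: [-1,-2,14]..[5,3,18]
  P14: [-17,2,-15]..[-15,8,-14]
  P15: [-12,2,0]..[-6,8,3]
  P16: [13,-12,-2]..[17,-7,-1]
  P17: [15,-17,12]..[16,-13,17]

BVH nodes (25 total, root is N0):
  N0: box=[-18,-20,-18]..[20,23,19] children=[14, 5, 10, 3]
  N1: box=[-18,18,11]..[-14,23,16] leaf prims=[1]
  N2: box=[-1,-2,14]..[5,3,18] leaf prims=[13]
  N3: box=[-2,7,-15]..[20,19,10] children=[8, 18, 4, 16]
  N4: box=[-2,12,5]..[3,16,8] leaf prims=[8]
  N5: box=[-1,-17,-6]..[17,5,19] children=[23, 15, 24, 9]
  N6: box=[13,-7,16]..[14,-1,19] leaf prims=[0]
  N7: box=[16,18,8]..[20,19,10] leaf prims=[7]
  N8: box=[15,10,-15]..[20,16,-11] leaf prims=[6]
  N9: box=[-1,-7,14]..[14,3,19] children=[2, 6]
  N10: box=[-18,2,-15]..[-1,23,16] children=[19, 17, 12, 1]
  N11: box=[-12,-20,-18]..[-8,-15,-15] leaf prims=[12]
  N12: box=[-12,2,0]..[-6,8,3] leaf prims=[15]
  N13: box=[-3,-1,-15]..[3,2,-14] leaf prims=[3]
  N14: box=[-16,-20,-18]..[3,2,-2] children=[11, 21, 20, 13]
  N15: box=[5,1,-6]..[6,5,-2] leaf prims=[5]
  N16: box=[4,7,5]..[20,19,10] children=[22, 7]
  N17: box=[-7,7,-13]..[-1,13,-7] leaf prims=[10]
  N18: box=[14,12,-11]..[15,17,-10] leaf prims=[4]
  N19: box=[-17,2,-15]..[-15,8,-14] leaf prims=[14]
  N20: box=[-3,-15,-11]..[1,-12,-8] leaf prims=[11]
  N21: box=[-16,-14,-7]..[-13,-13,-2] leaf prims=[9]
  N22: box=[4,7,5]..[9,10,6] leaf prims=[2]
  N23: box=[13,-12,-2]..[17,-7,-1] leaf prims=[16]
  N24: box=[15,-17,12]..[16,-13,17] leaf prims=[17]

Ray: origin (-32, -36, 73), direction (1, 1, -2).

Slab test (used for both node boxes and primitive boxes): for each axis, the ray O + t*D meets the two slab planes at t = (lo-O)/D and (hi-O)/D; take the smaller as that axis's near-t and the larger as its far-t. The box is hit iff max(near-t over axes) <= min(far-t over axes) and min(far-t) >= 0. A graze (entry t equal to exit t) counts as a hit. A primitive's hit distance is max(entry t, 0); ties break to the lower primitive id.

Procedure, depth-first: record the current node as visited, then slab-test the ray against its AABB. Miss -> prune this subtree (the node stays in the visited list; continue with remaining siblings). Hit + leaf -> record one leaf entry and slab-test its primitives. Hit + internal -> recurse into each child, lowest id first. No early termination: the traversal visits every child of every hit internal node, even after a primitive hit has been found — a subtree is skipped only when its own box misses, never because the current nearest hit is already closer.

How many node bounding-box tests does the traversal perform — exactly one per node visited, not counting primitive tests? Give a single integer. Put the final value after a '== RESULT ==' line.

Walk:
N0 x:[14,52] y:[16,59] z:[27,91/2] -> hit [27,91/2], descend [3, 5, 10, 14]
  N3 x:[30,52] y:[43,55] z:[63/2,44] -> hit [43,44], descend [4, 8, 16, 18]
    N4 x:[30,35] y:[48,52] z:[65/2,34] -> miss, prune
    N8 x:[47,52] y:[46,52] z:[42,44] -> miss, prune
    N16 x:[36,52] y:[43,55] z:[63/2,34] -> miss, prune
    N18 x:[46,47] y:[48,53] z:[83/2,42] -> miss, prune
  N5 x:[31,49] y:[19,41] z:[27,79/2] -> hit [31,79/2], descend [9, 15, 23, 24]
    N9 x:[31,46] y:[29,39] z:[27,59/2] -> miss, prune
    N15 x:[37,38] y:[37,41] z:[75/2,79/2] -> hit [75/2,38] leaf, test {P5@t=75/2}
    N23 x:[45,49] y:[24,29] z:[37,75/2] -> miss, prune
    N24 x:[47,48] y:[19,23] z:[28,61/2] -> miss, prune
  N10 x:[14,31] y:[38,59] z:[57/2,44] -> miss, prune
  N14 x:[16,35] y:[16,38] z:[75/2,91/2] -> miss, prune

Visited [0, 3, 4, 8, 16, 18, 5, 9, 15, 23, 24, 10, 14]. Tests: 13 box, 1 leaf. Nearest: P5.

== RESULT ==
13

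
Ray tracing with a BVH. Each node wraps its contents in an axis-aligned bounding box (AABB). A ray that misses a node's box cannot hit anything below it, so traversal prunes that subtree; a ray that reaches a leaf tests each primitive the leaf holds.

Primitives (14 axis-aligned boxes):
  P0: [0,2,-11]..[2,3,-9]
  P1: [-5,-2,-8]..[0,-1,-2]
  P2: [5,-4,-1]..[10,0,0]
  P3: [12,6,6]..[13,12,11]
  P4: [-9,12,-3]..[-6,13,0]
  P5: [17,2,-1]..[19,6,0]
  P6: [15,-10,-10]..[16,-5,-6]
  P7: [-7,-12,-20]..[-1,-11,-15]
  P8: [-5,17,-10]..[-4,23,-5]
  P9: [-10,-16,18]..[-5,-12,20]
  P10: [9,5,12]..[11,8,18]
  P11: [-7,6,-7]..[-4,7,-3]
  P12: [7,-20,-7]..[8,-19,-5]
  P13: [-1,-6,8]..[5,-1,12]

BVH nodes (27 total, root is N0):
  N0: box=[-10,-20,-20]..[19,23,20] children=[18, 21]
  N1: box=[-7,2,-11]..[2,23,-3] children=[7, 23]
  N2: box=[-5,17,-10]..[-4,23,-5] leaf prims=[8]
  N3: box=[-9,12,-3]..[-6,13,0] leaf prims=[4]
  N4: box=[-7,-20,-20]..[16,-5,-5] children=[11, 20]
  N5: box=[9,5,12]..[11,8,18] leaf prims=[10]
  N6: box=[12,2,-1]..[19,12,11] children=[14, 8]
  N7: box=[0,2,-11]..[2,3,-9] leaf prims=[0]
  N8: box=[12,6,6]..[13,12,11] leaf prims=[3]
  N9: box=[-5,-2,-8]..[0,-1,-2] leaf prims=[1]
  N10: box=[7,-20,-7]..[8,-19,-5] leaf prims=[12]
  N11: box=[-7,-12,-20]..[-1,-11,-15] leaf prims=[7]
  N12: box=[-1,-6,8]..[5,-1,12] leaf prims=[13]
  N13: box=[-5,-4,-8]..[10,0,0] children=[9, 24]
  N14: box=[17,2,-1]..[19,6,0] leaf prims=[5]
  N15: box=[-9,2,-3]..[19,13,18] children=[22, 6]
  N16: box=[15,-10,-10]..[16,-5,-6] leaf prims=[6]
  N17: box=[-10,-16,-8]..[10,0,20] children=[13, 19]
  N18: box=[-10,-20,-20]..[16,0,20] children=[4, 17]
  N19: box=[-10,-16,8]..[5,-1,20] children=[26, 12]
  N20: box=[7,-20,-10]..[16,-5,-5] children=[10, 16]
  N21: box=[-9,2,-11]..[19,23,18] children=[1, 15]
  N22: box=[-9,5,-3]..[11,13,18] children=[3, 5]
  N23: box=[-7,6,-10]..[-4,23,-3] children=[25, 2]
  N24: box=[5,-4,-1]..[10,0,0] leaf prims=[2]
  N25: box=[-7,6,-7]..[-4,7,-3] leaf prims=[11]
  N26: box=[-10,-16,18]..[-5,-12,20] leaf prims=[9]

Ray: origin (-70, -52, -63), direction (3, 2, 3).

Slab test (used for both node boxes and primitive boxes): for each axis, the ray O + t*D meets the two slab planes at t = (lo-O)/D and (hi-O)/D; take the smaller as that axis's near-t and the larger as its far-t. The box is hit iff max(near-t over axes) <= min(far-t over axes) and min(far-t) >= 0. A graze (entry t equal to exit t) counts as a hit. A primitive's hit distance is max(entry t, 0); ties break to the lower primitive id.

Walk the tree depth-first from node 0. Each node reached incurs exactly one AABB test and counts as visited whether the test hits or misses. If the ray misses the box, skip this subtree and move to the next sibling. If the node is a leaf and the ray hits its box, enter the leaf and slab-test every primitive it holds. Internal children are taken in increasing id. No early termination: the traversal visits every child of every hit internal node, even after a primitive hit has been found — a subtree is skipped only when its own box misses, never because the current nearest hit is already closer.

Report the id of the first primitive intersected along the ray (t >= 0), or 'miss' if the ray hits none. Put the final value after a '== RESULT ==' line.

Traverse from the root:
N0 x:[20,89/3] y:[16,75/2] z:[43/3,83/3] -> hit [20,83/3], descend [18, 21]
  N18 x:[20,86/3] y:[16,26] z:[43/3,83/3] -> hit [20,26], descend [4, 17]
    N4 x:[21,86/3] y:[16,47/2] z:[43/3,58/3] -> miss, prune
    N17 x:[20,80/3] y:[18,26] z:[55/3,83/3] -> hit [20,26], descend [13, 19]
      N13 x:[65/3,80/3] y:[24,26] z:[55/3,21] -> miss, prune
      N19 x:[20,25] y:[18,51/2] z:[71/3,83/3] -> hit [71/3,25], descend [12, 26]
        N12 x:[23,25] y:[23,51/2] z:[71/3,25] -> hit [71/3,25] leaf, test {P13@t=71/3}
        N26 x:[20,65/3] y:[18,20] z:[27,83/3] -> miss, prune
  N21 x:[61/3,89/3] y:[27,75/2] z:[52/3,27] -> hit [27,27], descend [1, 15]
    N1 x:[21,24] y:[27,75/2] z:[52/3,20] -> miss, prune
    N15 x:[61/3,89/3] y:[27,65/2] z:[20,27] -> hit [27,27], descend [6, 22]
      N6 x:[82/3,89/3] y:[27,32] z:[62/3,74/3] -> miss, prune
      N22 x:[61/3,27] y:[57/2,65/2] z:[20,27] -> miss, prune

13 AABB tests over nodes [0, 18, 4, 17, 13, 19, 12, 26, 21, 1, 15, 6, 22]; 1 leaf entered; closest P13.

== RESULT ==
13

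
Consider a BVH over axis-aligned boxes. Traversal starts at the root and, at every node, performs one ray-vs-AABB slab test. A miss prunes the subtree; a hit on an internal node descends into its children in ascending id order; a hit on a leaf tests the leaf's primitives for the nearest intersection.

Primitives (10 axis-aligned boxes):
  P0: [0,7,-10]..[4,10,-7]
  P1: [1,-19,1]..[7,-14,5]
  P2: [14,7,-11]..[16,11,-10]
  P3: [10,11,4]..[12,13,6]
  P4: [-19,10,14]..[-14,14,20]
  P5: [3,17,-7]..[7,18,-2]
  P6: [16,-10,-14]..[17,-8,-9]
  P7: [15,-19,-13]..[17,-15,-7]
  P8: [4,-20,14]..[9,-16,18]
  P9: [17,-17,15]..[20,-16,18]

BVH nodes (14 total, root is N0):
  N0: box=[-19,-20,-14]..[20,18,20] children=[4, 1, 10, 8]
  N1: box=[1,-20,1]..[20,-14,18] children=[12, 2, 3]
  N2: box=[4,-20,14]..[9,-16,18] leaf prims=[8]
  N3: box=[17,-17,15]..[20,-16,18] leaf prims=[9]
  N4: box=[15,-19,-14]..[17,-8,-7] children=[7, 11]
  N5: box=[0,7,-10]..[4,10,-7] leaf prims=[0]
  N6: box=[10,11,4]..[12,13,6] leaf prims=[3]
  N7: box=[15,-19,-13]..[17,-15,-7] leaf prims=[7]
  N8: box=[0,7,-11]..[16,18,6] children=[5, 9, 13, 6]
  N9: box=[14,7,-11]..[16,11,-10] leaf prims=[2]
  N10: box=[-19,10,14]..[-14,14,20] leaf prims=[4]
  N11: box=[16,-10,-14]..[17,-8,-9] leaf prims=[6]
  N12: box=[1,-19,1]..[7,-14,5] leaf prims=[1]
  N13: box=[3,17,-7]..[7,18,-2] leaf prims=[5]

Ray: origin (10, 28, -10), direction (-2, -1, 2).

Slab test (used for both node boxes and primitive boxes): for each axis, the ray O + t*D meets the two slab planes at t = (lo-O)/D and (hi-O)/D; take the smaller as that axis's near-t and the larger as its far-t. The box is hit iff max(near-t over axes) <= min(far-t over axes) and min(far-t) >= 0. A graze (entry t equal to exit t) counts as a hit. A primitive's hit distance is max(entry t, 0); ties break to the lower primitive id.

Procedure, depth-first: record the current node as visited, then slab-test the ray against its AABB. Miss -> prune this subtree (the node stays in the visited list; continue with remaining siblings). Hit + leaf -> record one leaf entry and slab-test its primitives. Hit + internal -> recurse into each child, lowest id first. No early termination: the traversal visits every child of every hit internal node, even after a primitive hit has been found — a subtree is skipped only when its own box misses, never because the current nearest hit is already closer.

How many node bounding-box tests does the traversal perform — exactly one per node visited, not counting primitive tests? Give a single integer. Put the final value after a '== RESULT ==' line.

Traverse from the root:
N0 x:[-5,29/2] y:[10,48] z:[-2,15] -> hit [10,29/2], descend [1, 4, 8, 10]
  N1 x:[-5,9/2] y:[42,48] z:[11/2,14] -> miss, prune
  N4 x:[-7/2,-5/2] y:[36,47] z:[-2,3/2] -> miss, prune
  N8 x:[-3,5] y:[10,21] z:[-1/2,8] -> miss, prune
  N10 x:[12,29/2] y:[14,18] z:[12,15] -> hit [14,29/2] leaf, test {P4@t=14}

5 AABB tests over nodes [0, 1, 4, 8, 10]; 1 leaf entered; closest P4.

== RESULT ==
5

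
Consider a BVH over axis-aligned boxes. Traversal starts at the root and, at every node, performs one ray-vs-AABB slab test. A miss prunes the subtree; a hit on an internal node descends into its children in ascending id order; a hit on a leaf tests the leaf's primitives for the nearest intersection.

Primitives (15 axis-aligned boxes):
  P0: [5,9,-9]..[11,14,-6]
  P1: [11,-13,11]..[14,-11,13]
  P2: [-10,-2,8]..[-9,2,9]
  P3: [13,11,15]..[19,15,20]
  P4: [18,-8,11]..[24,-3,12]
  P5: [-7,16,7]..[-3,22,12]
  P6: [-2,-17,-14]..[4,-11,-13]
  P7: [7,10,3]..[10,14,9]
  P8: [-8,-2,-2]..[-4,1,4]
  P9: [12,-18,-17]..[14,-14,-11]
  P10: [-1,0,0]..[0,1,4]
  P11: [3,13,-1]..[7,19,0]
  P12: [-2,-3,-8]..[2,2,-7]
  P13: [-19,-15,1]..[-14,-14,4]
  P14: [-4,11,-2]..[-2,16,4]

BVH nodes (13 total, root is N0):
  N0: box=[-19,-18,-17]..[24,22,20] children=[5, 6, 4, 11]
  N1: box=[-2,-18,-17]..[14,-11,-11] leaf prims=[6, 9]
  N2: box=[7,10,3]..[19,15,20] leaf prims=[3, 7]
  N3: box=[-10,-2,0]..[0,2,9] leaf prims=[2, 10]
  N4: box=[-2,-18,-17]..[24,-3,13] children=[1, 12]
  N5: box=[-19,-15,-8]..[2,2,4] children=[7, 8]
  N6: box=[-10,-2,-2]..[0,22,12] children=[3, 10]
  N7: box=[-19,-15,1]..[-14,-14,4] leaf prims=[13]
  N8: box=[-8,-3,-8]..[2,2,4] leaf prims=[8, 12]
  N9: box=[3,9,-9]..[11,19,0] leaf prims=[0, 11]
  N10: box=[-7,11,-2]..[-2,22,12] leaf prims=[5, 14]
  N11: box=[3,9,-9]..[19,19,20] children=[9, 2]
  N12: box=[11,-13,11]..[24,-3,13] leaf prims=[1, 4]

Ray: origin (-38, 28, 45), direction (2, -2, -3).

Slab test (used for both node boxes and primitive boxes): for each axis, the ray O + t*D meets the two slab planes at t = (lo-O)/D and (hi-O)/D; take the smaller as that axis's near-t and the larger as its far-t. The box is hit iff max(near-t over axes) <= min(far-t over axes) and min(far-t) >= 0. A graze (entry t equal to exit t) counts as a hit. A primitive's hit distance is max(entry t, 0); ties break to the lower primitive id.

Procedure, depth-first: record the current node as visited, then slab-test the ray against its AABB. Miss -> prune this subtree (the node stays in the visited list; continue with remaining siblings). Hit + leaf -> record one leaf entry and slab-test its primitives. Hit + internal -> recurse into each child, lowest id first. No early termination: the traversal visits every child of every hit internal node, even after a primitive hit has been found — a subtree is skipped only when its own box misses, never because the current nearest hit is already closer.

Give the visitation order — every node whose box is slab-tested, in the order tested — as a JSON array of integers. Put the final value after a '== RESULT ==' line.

Traverse from the root:
N0 x:[19/2,31] y:[3,23] z:[25/3,62/3] -> hit [19/2,62/3], descend [4, 5, 6, 11]
  N4 x:[18,31] y:[31/2,23] z:[32/3,62/3] -> hit [18,62/3], descend [1, 12]
    N1 x:[18,26] y:[39/2,23] z:[56/3,62/3] -> hit [39/2,62/3] leaf, test {P6@t=39/2, P9(miss)}
    N12 x:[49/2,31] y:[31/2,41/2] z:[32/3,34/3] -> miss, prune
  N5 x:[19/2,20] y:[13,43/2] z:[41/3,53/3] -> hit [41/3,53/3], descend [7, 8]
    N7 x:[19/2,12] y:[21,43/2] z:[41/3,44/3] -> miss, prune
    N8 x:[15,20] y:[13,31/2] z:[41/3,53/3] -> hit [15,31/2] leaf, test {P8@t=15, P12(miss)}
  N6 x:[14,19] y:[3,15] z:[11,47/3] -> hit [14,15], descend [3, 10]
    N3 x:[14,19] y:[13,15] z:[12,15] -> hit [14,15] leaf, test {P2(miss), P10(miss)}
    N10 x:[31/2,18] y:[3,17/2] z:[11,47/3] -> miss, prune
  N11 x:[41/2,57/2] y:[9/2,19/2] z:[25/3,18] -> miss, prune

order=[0, 4, 1, 12, 5, 7, 8, 6, 3, 10, 11]  |boxes|=11  |leaves|=3  hit=P8

== RESULT ==
[0, 4, 1, 12, 5, 7, 8, 6, 3, 10, 11]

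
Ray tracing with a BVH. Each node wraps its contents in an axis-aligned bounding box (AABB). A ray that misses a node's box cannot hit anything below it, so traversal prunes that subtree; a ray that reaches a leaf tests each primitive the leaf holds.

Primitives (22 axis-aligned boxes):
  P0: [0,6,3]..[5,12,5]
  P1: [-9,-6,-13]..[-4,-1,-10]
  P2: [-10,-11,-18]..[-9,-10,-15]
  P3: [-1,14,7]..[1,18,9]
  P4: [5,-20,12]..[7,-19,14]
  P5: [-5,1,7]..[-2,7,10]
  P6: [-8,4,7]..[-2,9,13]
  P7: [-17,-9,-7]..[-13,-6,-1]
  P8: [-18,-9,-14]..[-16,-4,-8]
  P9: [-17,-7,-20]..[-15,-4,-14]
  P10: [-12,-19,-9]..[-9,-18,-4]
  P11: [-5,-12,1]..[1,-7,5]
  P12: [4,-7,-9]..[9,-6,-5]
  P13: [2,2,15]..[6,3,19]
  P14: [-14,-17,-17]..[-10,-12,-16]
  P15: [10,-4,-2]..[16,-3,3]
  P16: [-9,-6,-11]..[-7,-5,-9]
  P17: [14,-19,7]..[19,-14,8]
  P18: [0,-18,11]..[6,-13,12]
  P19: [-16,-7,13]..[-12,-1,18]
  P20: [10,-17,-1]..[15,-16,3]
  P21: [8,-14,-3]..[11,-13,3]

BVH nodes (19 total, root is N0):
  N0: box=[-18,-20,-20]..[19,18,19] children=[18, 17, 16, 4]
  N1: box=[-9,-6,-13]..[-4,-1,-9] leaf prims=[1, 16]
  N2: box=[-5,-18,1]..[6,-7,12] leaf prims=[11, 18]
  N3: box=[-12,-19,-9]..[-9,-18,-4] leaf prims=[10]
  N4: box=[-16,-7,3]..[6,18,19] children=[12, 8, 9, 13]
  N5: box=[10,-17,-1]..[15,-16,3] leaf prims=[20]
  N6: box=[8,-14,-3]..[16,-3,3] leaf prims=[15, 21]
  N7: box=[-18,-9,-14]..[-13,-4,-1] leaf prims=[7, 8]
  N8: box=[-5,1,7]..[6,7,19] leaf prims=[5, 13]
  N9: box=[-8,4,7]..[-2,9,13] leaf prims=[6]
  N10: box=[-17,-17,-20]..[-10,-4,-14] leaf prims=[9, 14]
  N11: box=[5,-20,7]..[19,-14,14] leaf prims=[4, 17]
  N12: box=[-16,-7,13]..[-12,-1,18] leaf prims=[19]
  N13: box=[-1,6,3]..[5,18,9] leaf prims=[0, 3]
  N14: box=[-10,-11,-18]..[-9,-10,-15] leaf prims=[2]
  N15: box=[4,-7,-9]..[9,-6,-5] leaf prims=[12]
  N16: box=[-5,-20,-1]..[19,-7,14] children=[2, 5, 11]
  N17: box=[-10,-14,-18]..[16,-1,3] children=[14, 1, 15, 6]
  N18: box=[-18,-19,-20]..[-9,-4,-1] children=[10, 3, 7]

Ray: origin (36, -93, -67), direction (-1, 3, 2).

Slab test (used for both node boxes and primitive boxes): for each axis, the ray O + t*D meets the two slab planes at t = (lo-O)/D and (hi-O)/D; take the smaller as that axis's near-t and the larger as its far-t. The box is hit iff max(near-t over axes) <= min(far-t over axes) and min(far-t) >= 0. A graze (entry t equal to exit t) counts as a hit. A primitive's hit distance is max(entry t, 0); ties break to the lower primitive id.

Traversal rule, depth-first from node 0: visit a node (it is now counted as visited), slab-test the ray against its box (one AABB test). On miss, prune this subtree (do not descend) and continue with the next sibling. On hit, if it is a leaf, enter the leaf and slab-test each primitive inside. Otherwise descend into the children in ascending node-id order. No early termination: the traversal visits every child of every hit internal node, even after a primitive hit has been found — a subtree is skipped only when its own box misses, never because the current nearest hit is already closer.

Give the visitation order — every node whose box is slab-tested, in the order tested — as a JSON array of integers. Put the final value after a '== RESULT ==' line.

Trace the traversal:
N0 x:[17,54] y:[73/3,37] z:[47/2,43] -> hit [73/3,37], descend [4, 16, 17, 18]
  N4 x:[30,52] y:[86/3,37] z:[35,43] -> hit [35,37], descend [8, 9, 12, 13]
    N8 x:[30,41] y:[94/3,100/3] z:[37,43] -> miss, prune
    N9 x:[38,44] y:[97/3,34] z:[37,40] -> miss, prune
    N12 x:[48,52] y:[86/3,92/3] z:[40,85/2] -> miss, prune
    N13 x:[31,37] y:[33,37] z:[35,38] -> hit [35,37] leaf, test {P0@t=35, P3@t=37}
  N16 x:[17,41] y:[73/3,86/3] z:[33,81/2] -> miss, prune
  N17 x:[20,46] y:[79/3,92/3] z:[49/2,35] -> hit [79/3,92/3], descend [1, 6, 14, 15]
    N1 x:[40,45] y:[29,92/3] z:[27,29] -> miss, prune
    N6 x:[20,28] y:[79/3,30] z:[32,35] -> miss, prune
    N14 x:[45,46] y:[82/3,83/3] z:[49/2,26] -> miss, prune
    N15 x:[27,32] y:[86/3,29] z:[29,31] -> hit [29,29] leaf, test {P12@t=29}
  N18 x:[45,54] y:[74/3,89/3] z:[47/2,33] -> miss, prune

order=[0, 4, 8, 9, 12, 13, 16, 17, 1, 6, 14, 15, 18]  |boxes|=13  |leaves|=2  hit=P12

== RESULT ==
[0, 4, 8, 9, 12, 13, 16, 17, 1, 6, 14, 15, 18]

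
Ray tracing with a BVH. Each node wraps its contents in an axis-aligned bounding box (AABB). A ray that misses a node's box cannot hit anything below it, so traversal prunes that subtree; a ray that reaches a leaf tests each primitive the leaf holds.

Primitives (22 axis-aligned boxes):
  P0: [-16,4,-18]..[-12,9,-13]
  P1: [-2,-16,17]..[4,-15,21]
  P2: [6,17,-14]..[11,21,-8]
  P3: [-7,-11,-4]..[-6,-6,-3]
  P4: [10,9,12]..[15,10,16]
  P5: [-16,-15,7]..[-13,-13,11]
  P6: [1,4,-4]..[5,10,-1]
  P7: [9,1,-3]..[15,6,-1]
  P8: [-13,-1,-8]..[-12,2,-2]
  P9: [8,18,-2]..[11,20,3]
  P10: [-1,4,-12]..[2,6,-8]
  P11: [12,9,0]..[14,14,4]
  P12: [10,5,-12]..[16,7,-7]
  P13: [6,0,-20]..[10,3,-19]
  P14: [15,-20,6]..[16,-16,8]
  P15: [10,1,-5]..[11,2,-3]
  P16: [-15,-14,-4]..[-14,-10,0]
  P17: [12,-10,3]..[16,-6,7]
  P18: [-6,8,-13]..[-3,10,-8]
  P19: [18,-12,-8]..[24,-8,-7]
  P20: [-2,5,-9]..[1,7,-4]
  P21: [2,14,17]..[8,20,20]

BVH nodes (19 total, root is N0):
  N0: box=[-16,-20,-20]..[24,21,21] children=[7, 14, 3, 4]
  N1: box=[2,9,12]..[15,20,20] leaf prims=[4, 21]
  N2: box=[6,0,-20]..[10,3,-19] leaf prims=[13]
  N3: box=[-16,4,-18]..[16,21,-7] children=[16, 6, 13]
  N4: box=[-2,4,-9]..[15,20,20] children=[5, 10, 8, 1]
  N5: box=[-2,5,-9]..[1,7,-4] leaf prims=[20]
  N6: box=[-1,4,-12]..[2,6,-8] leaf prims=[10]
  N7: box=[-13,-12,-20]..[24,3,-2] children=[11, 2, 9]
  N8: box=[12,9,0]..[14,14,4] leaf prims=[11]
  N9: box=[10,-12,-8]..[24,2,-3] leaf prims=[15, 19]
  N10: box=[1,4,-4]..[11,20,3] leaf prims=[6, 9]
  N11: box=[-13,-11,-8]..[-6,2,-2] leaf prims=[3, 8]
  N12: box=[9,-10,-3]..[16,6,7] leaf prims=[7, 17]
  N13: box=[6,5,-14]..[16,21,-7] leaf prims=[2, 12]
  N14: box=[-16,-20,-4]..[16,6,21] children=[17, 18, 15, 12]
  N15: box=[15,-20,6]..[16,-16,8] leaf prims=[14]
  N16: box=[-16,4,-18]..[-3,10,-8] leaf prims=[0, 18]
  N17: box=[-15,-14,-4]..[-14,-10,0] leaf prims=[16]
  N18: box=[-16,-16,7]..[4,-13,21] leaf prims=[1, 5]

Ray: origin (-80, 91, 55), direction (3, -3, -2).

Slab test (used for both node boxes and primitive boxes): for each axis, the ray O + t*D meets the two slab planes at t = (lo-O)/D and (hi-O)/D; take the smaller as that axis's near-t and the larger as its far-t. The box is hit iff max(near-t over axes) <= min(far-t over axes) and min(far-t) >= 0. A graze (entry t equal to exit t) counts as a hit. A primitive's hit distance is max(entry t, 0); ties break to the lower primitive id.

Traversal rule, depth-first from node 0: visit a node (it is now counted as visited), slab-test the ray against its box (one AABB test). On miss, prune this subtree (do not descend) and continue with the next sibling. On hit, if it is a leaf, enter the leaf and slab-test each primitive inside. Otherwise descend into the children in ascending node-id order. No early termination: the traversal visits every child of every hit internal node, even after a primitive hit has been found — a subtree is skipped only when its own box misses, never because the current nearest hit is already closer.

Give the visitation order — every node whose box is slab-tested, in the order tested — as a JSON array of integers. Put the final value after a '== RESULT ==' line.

Trace the traversal:
N0 x:[64/3,104/3] y:[70/3,37] z:[17,75/2] -> hit [70/3,104/3], descend [3, 4, 7, 14]
  N3 x:[64/3,32] y:[70/3,29] z:[31,73/2] -> miss, prune
  N4 x:[26,95/3] y:[71/3,29] z:[35/2,32] -> hit [26,29], descend [1, 5, 8, 10]
    N1 x:[82/3,95/3] y:[71/3,82/3] z:[35/2,43/2] -> miss, prune
    N5 x:[26,27] y:[28,86/3] z:[59/2,32] -> miss, prune
    N8 x:[92/3,94/3] y:[77/3,82/3] z:[51/2,55/2] -> miss, prune
    N10 x:[27,91/3] y:[71/3,29] z:[26,59/2] -> hit [27,29] leaf, test {P6@t=28, P9(miss)}
  N7 x:[67/3,104/3] y:[88/3,103/3] z:[57/2,75/2] -> hit [88/3,103/3], descend [2, 9, 11]
    N2 x:[86/3,30] y:[88/3,91/3] z:[37,75/2] -> miss, prune
    N9 x:[30,104/3] y:[89/3,103/3] z:[29,63/2] -> hit [30,63/2] leaf, test {P15@t=30, P19(miss)}
    N11 x:[67/3,74/3] y:[89/3,34] z:[57/2,63/2] -> miss, prune
  N14 x:[64/3,32] y:[85/3,37] z:[17,59/2] -> hit [85/3,59/2], descend [12, 15, 17, 18]
    N12 x:[89/3,32] y:[85/3,101/3] z:[24,29] -> miss, prune
    N15 x:[95/3,32] y:[107/3,37] z:[47/2,49/2] -> miss, prune
    N17 x:[65/3,22] y:[101/3,35] z:[55/2,59/2] -> miss, prune
    N18 x:[64/3,28] y:[104/3,107/3] z:[17,24] -> miss, prune

Visited [0, 3, 4, 1, 5, 8, 10, 7, 2, 9, 11, 14, 12, 15, 17, 18]. Tests: 16 box, 2 leaf. Nearest: P6.

== RESULT ==
[0, 3, 4, 1, 5, 8, 10, 7, 2, 9, 11, 14, 12, 15, 17, 18]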